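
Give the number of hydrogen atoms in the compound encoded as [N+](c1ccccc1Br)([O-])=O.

4

Hydrogens are implicit in SMILES; fill each atom to its normal valence:
  4 × C (aromatic): 1 H each → 4
  2 × C (aromatic): no H
  1 × Br: no H
  1 × N (charge +1): no H
  1 × O: no H
  1 × O (charge -1): no H
  Total hydrogens = 4.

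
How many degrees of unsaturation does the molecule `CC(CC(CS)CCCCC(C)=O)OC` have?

1

Molecular formula from the SMILES: C12H24O2S.
DoU = (2C + 2 + N − H − X)/2 = (2·12 + 2 + 0 − 24 − 0)/2 = 2/2 = 1.
(Structurally: 0 ring(s) + 1 π bond(s) = 1.)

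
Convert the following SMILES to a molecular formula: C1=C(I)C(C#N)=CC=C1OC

Heavy atoms from the SMILES: 8 C, 1 I, 1 N, 1 O.
Implicit hydrogens by atom environment:
  3 × C (aromatic): 1 H each → 3
  3 × C (aromatic): no H
  1 × C: 3 H
  1 × C: no H
  1 × I: no H
  1 × N: no H
  1 × O: no H
  Total hydrogens = 6.
Molecular formula: C8H6INO

C8H6INO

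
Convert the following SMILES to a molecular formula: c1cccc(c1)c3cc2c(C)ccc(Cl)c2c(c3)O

C17H13ClO

Heavy atoms from the SMILES: 17 C, 1 Cl, 1 O.
Implicit hydrogens by atom environment:
  9 × C (aromatic): 1 H each → 9
  7 × C (aromatic): no H
  1 × C: 3 H
  1 × Cl: no H
  1 × O: 1 H
  Total hydrogens = 13.
Molecular formula: C17H13ClO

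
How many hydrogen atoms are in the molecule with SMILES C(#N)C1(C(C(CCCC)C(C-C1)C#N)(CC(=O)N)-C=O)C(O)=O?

21

Hydrogens are implicit in SMILES; fill each atom to its normal valence:
  6 × C: 2 H each → 12
  6 × C: no H
  3 × C: 1 H each → 3
  3 × O: no H
  2 × N: no H
  1 × C: 3 H
  1 × N: 2 H
  1 × O: 1 H
  Total hydrogens = 21.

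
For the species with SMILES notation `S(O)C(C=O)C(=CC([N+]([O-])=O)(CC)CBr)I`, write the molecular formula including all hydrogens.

Heavy atoms from the SMILES: 1 Br, 8 C, 1 I, 1 N, 4 O, 1 S.
Implicit hydrogens by atom environment:
  3 × C: 1 H each → 3
  2 × C: 2 H each → 4
  2 × C: no H
  2 × O: no H
  1 × Br: no H
  1 × C: 3 H
  1 × I: no H
  1 × N (charge +1): no H
  1 × O: 1 H
  1 × O (charge -1): no H
  1 × S: no H
  Total hydrogens = 11.
Molecular formula: C8H11BrINO4S

C8H11BrINO4S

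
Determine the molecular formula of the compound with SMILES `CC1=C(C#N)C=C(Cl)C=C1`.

Heavy atoms from the SMILES: 8 C, 1 Cl, 1 N.
Implicit hydrogens by atom environment:
  3 × C (aromatic): 1 H each → 3
  3 × C (aromatic): no H
  1 × C: 3 H
  1 × C: no H
  1 × Cl: no H
  1 × N: no H
  Total hydrogens = 6.
Molecular formula: C8H6ClN

C8H6ClN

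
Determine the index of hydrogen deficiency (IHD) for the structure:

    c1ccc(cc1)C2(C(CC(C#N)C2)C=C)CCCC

Molecular formula from the SMILES: C18H23N.
DoU = (2C + 2 + N − H − X)/2 = (2·18 + 2 + 1 − 23 − 0)/2 = 16/2 = 8.
(Structurally: 2 ring(s) + 6 π bond(s) = 8.)

8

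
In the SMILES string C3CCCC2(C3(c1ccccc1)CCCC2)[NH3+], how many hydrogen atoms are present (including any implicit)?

24

Hydrogens are implicit in SMILES; fill each atom to its normal valence:
  8 × C: 2 H each → 16
  5 × C (aromatic): 1 H each → 5
  2 × C: no H
  1 × C (aromatic): no H
  1 × N (charge +1): 3 H
  Total hydrogens = 24.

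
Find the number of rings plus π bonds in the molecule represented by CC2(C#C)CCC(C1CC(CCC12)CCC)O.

4

Molecular formula from the SMILES: C16H26O.
DoU = (2C + 2 + N − H − X)/2 = (2·16 + 2 + 0 − 26 − 0)/2 = 8/2 = 4.
(Structurally: 2 ring(s) + 2 π bond(s) = 4.)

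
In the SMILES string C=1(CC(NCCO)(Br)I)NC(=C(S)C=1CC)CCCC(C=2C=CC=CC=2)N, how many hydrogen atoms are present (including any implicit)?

Hydrogens are implicit in SMILES; fill each atom to its normal valence:
  7 × C: 2 H each → 14
  5 × C (aromatic): 1 H each → 5
  5 × C (aromatic): no H
  1 × Br: no H
  1 × C: 3 H
  1 × C: 1 H
  1 × C: no H
  1 × I: no H
  1 × N: 2 H
  1 × N (aromatic): 1 H
  1 × N: 1 H
  1 × O: 1 H
  1 × S: 1 H
  Total hydrogens = 29.

29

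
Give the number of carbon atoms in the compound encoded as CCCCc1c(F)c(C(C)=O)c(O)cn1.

11

The symbol for carbon appears 11 times in the SMILES. Lowercase c denotes aromatic carbon and counts toward C.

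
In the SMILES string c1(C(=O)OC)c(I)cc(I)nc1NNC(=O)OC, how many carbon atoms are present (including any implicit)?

9

The symbol for carbon appears 9 times in the SMILES. Lowercase c denotes aromatic carbon and counts toward C.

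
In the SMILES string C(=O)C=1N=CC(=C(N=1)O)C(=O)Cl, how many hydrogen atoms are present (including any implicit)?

Hydrogens are implicit in SMILES; fill each atom to its normal valence:
  3 × C (aromatic): no H
  2 × N (aromatic): no H
  2 × O: no H
  1 × C (aromatic): 1 H
  1 × C: 1 H
  1 × C: no H
  1 × Cl: no H
  1 × O: 1 H
  Total hydrogens = 3.

3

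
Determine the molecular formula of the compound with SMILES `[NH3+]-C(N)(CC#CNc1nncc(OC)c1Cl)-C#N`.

C10H12ClN6O+

Heavy atoms from the SMILES: 10 C, 1 Cl, 6 N, 1 O.
Implicit hydrogens by atom environment:
  4 × C: no H
  3 × C (aromatic): no H
  2 × N (aromatic): no H
  1 × C: 3 H
  1 × C: 2 H
  1 × C (aromatic): 1 H
  1 × Cl: no H
  1 × N (charge +1): 3 H
  1 × N: 2 H
  1 × N: 1 H
  1 × N: no H
  1 × O: no H
  Total hydrogens = 12.
Net charge +1.
Molecular formula: C10H12ClN6O+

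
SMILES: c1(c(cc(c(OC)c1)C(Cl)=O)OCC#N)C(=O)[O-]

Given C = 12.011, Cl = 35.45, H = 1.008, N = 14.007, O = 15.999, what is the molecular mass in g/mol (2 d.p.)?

268.63

Molecular formula: C11H7ClNO5-.
M = 11×12.011 + 1×35.45 + 7×1.008 + 1×14.007 + 5×15.999 = 268.63 g/mol.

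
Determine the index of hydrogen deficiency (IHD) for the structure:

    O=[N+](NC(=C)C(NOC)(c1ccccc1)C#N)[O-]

Molecular formula from the SMILES: C11H12N4O3.
DoU = (2C + 2 + N − H − X)/2 = (2·11 + 2 + 4 − 12 − 0)/2 = 16/2 = 8.
(Structurally: 1 ring(s) + 7 π bond(s) = 8.)

8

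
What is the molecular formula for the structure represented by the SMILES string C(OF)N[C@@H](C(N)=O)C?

C4H9FN2O2

Heavy atoms from the SMILES: 4 C, 1 F, 2 N, 2 O.
Implicit hydrogens by atom environment:
  2 × O: no H
  1 × C: 3 H
  1 × C: 2 H
  1 × C: 1 H
  1 × C: no H
  1 × F: no H
  1 × N: 2 H
  1 × N: 1 H
  Total hydrogens = 9.
Molecular formula: C4H9FN2O2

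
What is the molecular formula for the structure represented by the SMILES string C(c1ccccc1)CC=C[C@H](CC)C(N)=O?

C14H19NO

Heavy atoms from the SMILES: 14 C, 1 N, 1 O.
Implicit hydrogens by atom environment:
  5 × C (aromatic): 1 H each → 5
  3 × C: 2 H each → 6
  3 × C: 1 H each → 3
  1 × C: 3 H
  1 × C: no H
  1 × C (aromatic): no H
  1 × N: 2 H
  1 × O: no H
  Total hydrogens = 19.
Molecular formula: C14H19NO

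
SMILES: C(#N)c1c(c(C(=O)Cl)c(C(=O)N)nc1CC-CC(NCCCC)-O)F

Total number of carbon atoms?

The symbol for carbon appears 16 times in the SMILES. Lowercase c denotes aromatic carbon and counts toward C.

16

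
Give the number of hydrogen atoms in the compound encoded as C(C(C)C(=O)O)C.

10

Hydrogens are implicit in SMILES; fill each atom to its normal valence:
  2 × C: 3 H each → 6
  1 × C: 2 H
  1 × C: 1 H
  1 × C: no H
  1 × O: 1 H
  1 × O: no H
  Total hydrogens = 10.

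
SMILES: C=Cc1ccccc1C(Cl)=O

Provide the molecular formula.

C9H7ClO

Heavy atoms from the SMILES: 9 C, 1 Cl, 1 O.
Implicit hydrogens by atom environment:
  4 × C (aromatic): 1 H each → 4
  2 × C (aromatic): no H
  1 × C: 2 H
  1 × C: 1 H
  1 × C: no H
  1 × Cl: no H
  1 × O: no H
  Total hydrogens = 7.
Molecular formula: C9H7ClO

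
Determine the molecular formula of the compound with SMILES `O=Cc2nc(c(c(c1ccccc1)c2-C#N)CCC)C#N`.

C17H13N3O

Heavy atoms from the SMILES: 17 C, 3 N, 1 O.
Implicit hydrogens by atom environment:
  6 × C (aromatic): no H
  5 × C (aromatic): 1 H each → 5
  2 × C: 2 H each → 4
  2 × C: no H
  2 × N: no H
  1 × C: 3 H
  1 × C: 1 H
  1 × N (aromatic): no H
  1 × O: no H
  Total hydrogens = 13.
Molecular formula: C17H13N3O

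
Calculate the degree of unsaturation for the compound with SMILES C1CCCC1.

1

Molecular formula from the SMILES: C5H10.
DoU = (2C + 2 + N − H − X)/2 = (2·5 + 2 + 0 − 10 − 0)/2 = 2/2 = 1.
(Structurally: 1 ring(s) + 0 π bond(s) = 1.)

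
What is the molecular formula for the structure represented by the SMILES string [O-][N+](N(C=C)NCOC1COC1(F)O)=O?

Heavy atoms from the SMILES: 6 C, 1 F, 3 N, 5 O.
Implicit hydrogens by atom environment:
  3 × C: 2 H each → 6
  3 × O: no H
  2 × C: 1 H each → 2
  1 × C: no H
  1 × F: no H
  1 × N: 1 H
  1 × N: no H
  1 × N (charge +1): no H
  1 × O: 1 H
  1 × O (charge -1): no H
  Total hydrogens = 10.
Molecular formula: C6H10FN3O5

C6H10FN3O5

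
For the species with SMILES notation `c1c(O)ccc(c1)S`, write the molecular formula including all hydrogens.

Heavy atoms from the SMILES: 6 C, 1 O, 1 S.
Implicit hydrogens by atom environment:
  4 × C (aromatic): 1 H each → 4
  2 × C (aromatic): no H
  1 × O: 1 H
  1 × S: 1 H
  Total hydrogens = 6.
Molecular formula: C6H6OS

C6H6OS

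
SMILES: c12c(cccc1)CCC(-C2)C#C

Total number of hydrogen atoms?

Hydrogens are implicit in SMILES; fill each atom to its normal valence:
  4 × C (aromatic): 1 H each → 4
  3 × C: 2 H each → 6
  2 × C: 1 H each → 2
  2 × C (aromatic): no H
  1 × C: no H
  Total hydrogens = 12.

12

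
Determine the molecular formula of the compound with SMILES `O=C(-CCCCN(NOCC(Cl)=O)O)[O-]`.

C7H12ClN2O5-

Heavy atoms from the SMILES: 7 C, 1 Cl, 2 N, 5 O.
Implicit hydrogens by atom environment:
  5 × C: 2 H each → 10
  3 × O: no H
  2 × C: no H
  1 × Cl: no H
  1 × N: 1 H
  1 × N: no H
  1 × O: 1 H
  1 × O (charge -1): no H
  Total hydrogens = 12.
Net charge -1.
Molecular formula: C7H12ClN2O5-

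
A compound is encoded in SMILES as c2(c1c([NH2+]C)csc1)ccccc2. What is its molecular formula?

C11H12NS+

Heavy atoms from the SMILES: 11 C, 1 N, 1 S.
Implicit hydrogens by atom environment:
  7 × C (aromatic): 1 H each → 7
  3 × C (aromatic): no H
  1 × C: 3 H
  1 × N (charge +1): 2 H
  1 × S (aromatic): no H
  Total hydrogens = 12.
Net charge +1.
Molecular formula: C11H12NS+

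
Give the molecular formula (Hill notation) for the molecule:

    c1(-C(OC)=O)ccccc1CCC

Heavy atoms from the SMILES: 11 C, 2 O.
Implicit hydrogens by atom environment:
  4 × C (aromatic): 1 H each → 4
  2 × C: 3 H each → 6
  2 × C: 2 H each → 4
  2 × C (aromatic): no H
  2 × O: no H
  1 × C: no H
  Total hydrogens = 14.
Molecular formula: C11H14O2

C11H14O2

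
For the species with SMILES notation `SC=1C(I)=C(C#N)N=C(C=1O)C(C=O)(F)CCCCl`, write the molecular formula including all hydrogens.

C11H9ClFIN2O2S

Heavy atoms from the SMILES: 11 C, 1 Cl, 1 F, 1 I, 2 N, 2 O, 1 S.
Implicit hydrogens by atom environment:
  5 × C (aromatic): no H
  3 × C: 2 H each → 6
  2 × C: no H
  1 × C: 1 H
  1 × Cl: no H
  1 × F: no H
  1 × I: no H
  1 × N (aromatic): no H
  1 × N: no H
  1 × O: 1 H
  1 × O: no H
  1 × S: 1 H
  Total hydrogens = 9.
Molecular formula: C11H9ClFIN2O2S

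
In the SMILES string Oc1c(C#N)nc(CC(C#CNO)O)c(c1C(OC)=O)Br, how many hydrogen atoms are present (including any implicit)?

10

Hydrogens are implicit in SMILES; fill each atom to its normal valence:
  5 × C (aromatic): no H
  4 × C: no H
  3 × O: 1 H each → 3
  2 × O: no H
  1 × Br: no H
  1 × C: 3 H
  1 × C: 2 H
  1 × C: 1 H
  1 × N: 1 H
  1 × N (aromatic): no H
  1 × N: no H
  Total hydrogens = 10.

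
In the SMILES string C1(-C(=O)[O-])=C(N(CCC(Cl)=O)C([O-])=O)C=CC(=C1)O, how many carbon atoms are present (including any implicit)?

The symbol for carbon appears 11 times in the SMILES. (Cl is a single chlorine, not C + l.)

11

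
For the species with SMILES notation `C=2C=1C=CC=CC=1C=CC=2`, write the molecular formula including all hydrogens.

Heavy atoms from the SMILES: 10 C.
Implicit hydrogens by atom environment:
  8 × C (aromatic): 1 H each → 8
  2 × C (aromatic): no H
  Total hydrogens = 8.
Molecular formula: C10H8

C10H8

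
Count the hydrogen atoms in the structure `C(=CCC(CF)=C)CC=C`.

Hydrogens are implicit in SMILES; fill each atom to its normal valence:
  5 × C: 2 H each → 10
  3 × C: 1 H each → 3
  1 × C: no H
  1 × F: no H
  Total hydrogens = 13.

13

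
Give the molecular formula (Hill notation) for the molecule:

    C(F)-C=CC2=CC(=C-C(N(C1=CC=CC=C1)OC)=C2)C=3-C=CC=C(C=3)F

C22H19F2NO

Heavy atoms from the SMILES: 22 C, 2 F, 1 N, 1 O.
Implicit hydrogens by atom environment:
  12 × C (aromatic): 1 H each → 12
  6 × C (aromatic): no H
  2 × C: 1 H each → 2
  2 × F: no H
  1 × C: 3 H
  1 × C: 2 H
  1 × N: no H
  1 × O: no H
  Total hydrogens = 19.
Molecular formula: C22H19F2NO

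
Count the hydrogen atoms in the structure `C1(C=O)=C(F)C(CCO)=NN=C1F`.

Hydrogens are implicit in SMILES; fill each atom to its normal valence:
  4 × C (aromatic): no H
  2 × C: 2 H each → 4
  2 × F: no H
  2 × N (aromatic): no H
  1 × C: 1 H
  1 × O: 1 H
  1 × O: no H
  Total hydrogens = 6.

6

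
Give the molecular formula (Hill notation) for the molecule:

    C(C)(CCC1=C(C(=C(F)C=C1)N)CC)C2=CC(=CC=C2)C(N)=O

Heavy atoms from the SMILES: 19 C, 1 F, 2 N, 1 O.
Implicit hydrogens by atom environment:
  6 × C (aromatic): 1 H each → 6
  6 × C (aromatic): no H
  3 × C: 2 H each → 6
  2 × C: 3 H each → 6
  2 × N: 2 H each → 4
  1 × C: 1 H
  1 × C: no H
  1 × F: no H
  1 × O: no H
  Total hydrogens = 23.
Molecular formula: C19H23FN2O

C19H23FN2O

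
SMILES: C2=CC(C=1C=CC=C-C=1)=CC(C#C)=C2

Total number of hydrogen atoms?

10

Hydrogens are implicit in SMILES; fill each atom to its normal valence:
  9 × C (aromatic): 1 H each → 9
  3 × C (aromatic): no H
  1 × C: 1 H
  1 × C: no H
  Total hydrogens = 10.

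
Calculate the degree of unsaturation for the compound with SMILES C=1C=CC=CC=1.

Molecular formula from the SMILES: C6H6.
DoU = (2C + 2 + N − H − X)/2 = (2·6 + 2 + 0 − 6 − 0)/2 = 8/2 = 4.
(Structurally: 1 ring(s) + 3 π bond(s) = 4.)

4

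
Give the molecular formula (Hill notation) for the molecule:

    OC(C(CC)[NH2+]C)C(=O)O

Heavy atoms from the SMILES: 6 C, 1 N, 3 O.
Implicit hydrogens by atom environment:
  2 × C: 3 H each → 6
  2 × C: 1 H each → 2
  2 × O: 1 H each → 2
  1 × C: 2 H
  1 × C: no H
  1 × N (charge +1): 2 H
  1 × O: no H
  Total hydrogens = 14.
Net charge +1.
Molecular formula: C6H14NO3+

C6H14NO3+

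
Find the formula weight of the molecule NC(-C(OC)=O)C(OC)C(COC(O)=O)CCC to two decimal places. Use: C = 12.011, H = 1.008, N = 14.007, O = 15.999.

263.29

Molecular formula: C11H21NO6.
M = 11×12.011 + 21×1.008 + 1×14.007 + 6×15.999 = 263.29 g/mol.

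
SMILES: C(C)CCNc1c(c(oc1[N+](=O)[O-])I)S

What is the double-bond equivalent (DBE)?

Molecular formula from the SMILES: C8H11IN2O3S.
DoU = (2C + 2 + N − H − X)/2 = (2·8 + 2 + 2 − 11 − 1)/2 = 8/2 = 4.
(Structurally: 1 ring(s) + 3 π bond(s) = 4.)

4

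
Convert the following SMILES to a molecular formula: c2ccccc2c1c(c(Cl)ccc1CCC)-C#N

C16H14ClN

Heavy atoms from the SMILES: 16 C, 1 Cl, 1 N.
Implicit hydrogens by atom environment:
  7 × C (aromatic): 1 H each → 7
  5 × C (aromatic): no H
  2 × C: 2 H each → 4
  1 × C: 3 H
  1 × C: no H
  1 × Cl: no H
  1 × N: no H
  Total hydrogens = 14.
Molecular formula: C16H14ClN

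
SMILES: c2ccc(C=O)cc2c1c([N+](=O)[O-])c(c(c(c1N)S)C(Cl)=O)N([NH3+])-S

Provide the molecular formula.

Heavy atoms from the SMILES: 14 C, 1 Cl, 4 N, 4 O, 2 S.
Implicit hydrogens by atom environment:
  8 × C (aromatic): no H
  4 × C (aromatic): 1 H each → 4
  3 × O: no H
  2 × S: 1 H each → 2
  1 × C: 1 H
  1 × C: no H
  1 × Cl: no H
  1 × N (charge +1): 3 H
  1 × N: 2 H
  1 × N (charge +1): no H
  1 × N: no H
  1 × O (charge -1): no H
  Total hydrogens = 12.
Net charge +1.
Molecular formula: C14H12ClN4O4S2+

C14H12ClN4O4S2+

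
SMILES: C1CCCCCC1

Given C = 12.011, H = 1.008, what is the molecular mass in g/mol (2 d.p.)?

98.19

Molecular formula: C7H14.
M = 7×12.011 + 14×1.008 = 98.19 g/mol.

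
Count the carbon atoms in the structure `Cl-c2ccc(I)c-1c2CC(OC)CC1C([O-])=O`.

12

The symbol for carbon appears 12 times in the SMILES. Lowercase c denotes aromatic carbon and counts toward C.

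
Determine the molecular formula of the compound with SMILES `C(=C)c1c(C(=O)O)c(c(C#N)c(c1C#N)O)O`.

Heavy atoms from the SMILES: 11 C, 2 N, 4 O.
Implicit hydrogens by atom environment:
  6 × C (aromatic): no H
  3 × C: no H
  3 × O: 1 H each → 3
  2 × N: no H
  1 × C: 2 H
  1 × C: 1 H
  1 × O: no H
  Total hydrogens = 6.
Molecular formula: C11H6N2O4

C11H6N2O4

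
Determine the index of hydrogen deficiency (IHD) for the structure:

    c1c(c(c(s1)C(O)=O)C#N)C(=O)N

Molecular formula from the SMILES: C7H4N2O3S.
DoU = (2C + 2 + N − H − X)/2 = (2·7 + 2 + 2 − 4 − 0)/2 = 14/2 = 7.
(Structurally: 1 ring(s) + 6 π bond(s) = 7.)

7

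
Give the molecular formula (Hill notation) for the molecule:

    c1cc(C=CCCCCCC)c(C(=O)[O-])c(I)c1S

Heavy atoms from the SMILES: 15 C, 1 I, 2 O, 1 S.
Implicit hydrogens by atom environment:
  5 × C: 2 H each → 10
  4 × C (aromatic): no H
  2 × C (aromatic): 1 H each → 2
  2 × C: 1 H each → 2
  1 × C: 3 H
  1 × C: no H
  1 × I: no H
  1 × O: no H
  1 × O (charge -1): no H
  1 × S: 1 H
  Total hydrogens = 18.
Net charge -1.
Molecular formula: C15H18IO2S-

C15H18IO2S-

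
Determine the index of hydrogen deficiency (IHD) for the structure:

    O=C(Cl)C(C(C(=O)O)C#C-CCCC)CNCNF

4

Molecular formula from the SMILES: C12H18ClFN2O3.
DoU = (2C + 2 + N − H − X)/2 = (2·12 + 2 + 2 − 18 − 2)/2 = 8/2 = 4.
(Structurally: 0 ring(s) + 4 π bond(s) = 4.)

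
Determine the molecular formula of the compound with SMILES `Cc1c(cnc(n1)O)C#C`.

C7H6N2O

Heavy atoms from the SMILES: 7 C, 2 N, 1 O.
Implicit hydrogens by atom environment:
  3 × C (aromatic): no H
  2 × N (aromatic): no H
  1 × C: 3 H
  1 × C (aromatic): 1 H
  1 × C: 1 H
  1 × C: no H
  1 × O: 1 H
  Total hydrogens = 6.
Molecular formula: C7H6N2O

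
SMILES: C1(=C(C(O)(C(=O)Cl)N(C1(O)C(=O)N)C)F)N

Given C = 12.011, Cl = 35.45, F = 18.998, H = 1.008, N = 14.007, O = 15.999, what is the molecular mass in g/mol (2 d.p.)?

253.61

Molecular formula: C7H9ClFN3O4.
M = 7×12.011 + 1×35.45 + 1×18.998 + 9×1.008 + 3×14.007 + 4×15.999 = 253.61 g/mol.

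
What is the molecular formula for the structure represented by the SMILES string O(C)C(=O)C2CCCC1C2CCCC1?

Heavy atoms from the SMILES: 12 C, 2 O.
Implicit hydrogens by atom environment:
  7 × C: 2 H each → 14
  3 × C: 1 H each → 3
  2 × O: no H
  1 × C: 3 H
  1 × C: no H
  Total hydrogens = 20.
Molecular formula: C12H20O2

C12H20O2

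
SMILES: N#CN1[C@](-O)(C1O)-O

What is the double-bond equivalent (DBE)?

3

Molecular formula from the SMILES: C3H4N2O3.
DoU = (2C + 2 + N − H − X)/2 = (2·3 + 2 + 2 − 4 − 0)/2 = 6/2 = 3.
(Structurally: 1 ring(s) + 2 π bond(s) = 3.)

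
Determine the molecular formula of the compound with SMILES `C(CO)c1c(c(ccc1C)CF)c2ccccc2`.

Heavy atoms from the SMILES: 16 C, 1 F, 1 O.
Implicit hydrogens by atom environment:
  7 × C (aromatic): 1 H each → 7
  5 × C (aromatic): no H
  3 × C: 2 H each → 6
  1 × C: 3 H
  1 × F: no H
  1 × O: 1 H
  Total hydrogens = 17.
Molecular formula: C16H17FO

C16H17FO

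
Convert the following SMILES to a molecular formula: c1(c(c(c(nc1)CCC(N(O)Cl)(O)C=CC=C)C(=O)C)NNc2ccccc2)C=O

C21H23ClN4O4

Heavy atoms from the SMILES: 21 C, 1 Cl, 4 N, 4 O.
Implicit hydrogens by atom environment:
  6 × C (aromatic): 1 H each → 6
  5 × C (aromatic): no H
  4 × C: 1 H each → 4
  3 × C: 2 H each → 6
  2 × C: no H
  2 × N: 1 H each → 2
  2 × O: 1 H each → 2
  2 × O: no H
  1 × C: 3 H
  1 × Cl: no H
  1 × N (aromatic): no H
  1 × N: no H
  Total hydrogens = 23.
Molecular formula: C21H23ClN4O4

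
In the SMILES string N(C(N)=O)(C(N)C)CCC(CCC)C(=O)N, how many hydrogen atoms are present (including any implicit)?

22

Hydrogens are implicit in SMILES; fill each atom to its normal valence:
  4 × C: 2 H each → 8
  3 × N: 2 H each → 6
  2 × C: 3 H each → 6
  2 × C: 1 H each → 2
  2 × C: no H
  2 × O: no H
  1 × N: no H
  Total hydrogens = 22.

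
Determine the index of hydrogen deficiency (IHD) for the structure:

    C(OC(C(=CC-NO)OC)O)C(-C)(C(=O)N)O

Molecular formula from the SMILES: C9H18N2O6.
DoU = (2C + 2 + N − H − X)/2 = (2·9 + 2 + 2 − 18 − 0)/2 = 4/2 = 2.
(Structurally: 0 ring(s) + 2 π bond(s) = 2.)

2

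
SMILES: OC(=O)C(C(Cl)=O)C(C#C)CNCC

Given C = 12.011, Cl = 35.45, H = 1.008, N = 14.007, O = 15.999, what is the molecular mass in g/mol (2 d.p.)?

Molecular formula: C9H12ClNO3.
M = 9×12.011 + 1×35.45 + 12×1.008 + 1×14.007 + 3×15.999 = 217.65 g/mol.

217.65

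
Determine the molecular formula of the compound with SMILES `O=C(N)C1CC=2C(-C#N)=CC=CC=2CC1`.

Heavy atoms from the SMILES: 12 C, 2 N, 1 O.
Implicit hydrogens by atom environment:
  3 × C: 2 H each → 6
  3 × C (aromatic): 1 H each → 3
  3 × C (aromatic): no H
  2 × C: no H
  1 × C: 1 H
  1 × N: 2 H
  1 × N: no H
  1 × O: no H
  Total hydrogens = 12.
Molecular formula: C12H12N2O

C12H12N2O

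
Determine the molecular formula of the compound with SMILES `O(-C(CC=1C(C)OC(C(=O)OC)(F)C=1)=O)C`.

Heavy atoms from the SMILES: 10 C, 1 F, 5 O.
Implicit hydrogens by atom environment:
  5 × O: no H
  4 × C: no H
  3 × C: 3 H each → 9
  2 × C: 1 H each → 2
  1 × C: 2 H
  1 × F: no H
  Total hydrogens = 13.
Molecular formula: C10H13FO5

C10H13FO5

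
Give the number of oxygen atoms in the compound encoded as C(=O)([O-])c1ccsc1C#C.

The symbol for oxygen appears 2 times in the SMILES.

2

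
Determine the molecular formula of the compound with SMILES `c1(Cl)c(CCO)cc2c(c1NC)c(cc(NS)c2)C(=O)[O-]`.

C14H14ClN2O3S-

Heavy atoms from the SMILES: 14 C, 1 Cl, 2 N, 3 O, 1 S.
Implicit hydrogens by atom environment:
  7 × C (aromatic): no H
  3 × C (aromatic): 1 H each → 3
  2 × C: 2 H each → 4
  2 × N: 1 H each → 2
  1 × C: 3 H
  1 × C: no H
  1 × Cl: no H
  1 × O: 1 H
  1 × O: no H
  1 × O (charge -1): no H
  1 × S: 1 H
  Total hydrogens = 14.
Net charge -1.
Molecular formula: C14H14ClN2O3S-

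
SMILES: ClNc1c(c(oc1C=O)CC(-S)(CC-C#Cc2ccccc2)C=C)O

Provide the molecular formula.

C19H18ClNO3S

Heavy atoms from the SMILES: 19 C, 1 Cl, 1 N, 3 O, 1 S.
Implicit hydrogens by atom environment:
  5 × C (aromatic): 1 H each → 5
  5 × C (aromatic): no H
  4 × C: 2 H each → 8
  3 × C: no H
  2 × C: 1 H each → 2
  1 × Cl: no H
  1 × N: 1 H
  1 × O: 1 H
  1 × O (aromatic): no H
  1 × O: no H
  1 × S: 1 H
  Total hydrogens = 18.
Molecular formula: C19H18ClNO3S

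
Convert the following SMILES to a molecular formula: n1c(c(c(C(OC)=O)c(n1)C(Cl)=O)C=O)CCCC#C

C13H11ClN2O4

Heavy atoms from the SMILES: 13 C, 1 Cl, 2 N, 4 O.
Implicit hydrogens by atom environment:
  4 × C (aromatic): no H
  4 × O: no H
  3 × C: 2 H each → 6
  3 × C: no H
  2 × C: 1 H each → 2
  2 × N (aromatic): no H
  1 × C: 3 H
  1 × Cl: no H
  Total hydrogens = 11.
Molecular formula: C13H11ClN2O4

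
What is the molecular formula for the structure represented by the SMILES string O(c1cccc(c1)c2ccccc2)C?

Heavy atoms from the SMILES: 13 C, 1 O.
Implicit hydrogens by atom environment:
  9 × C (aromatic): 1 H each → 9
  3 × C (aromatic): no H
  1 × C: 3 H
  1 × O: no H
  Total hydrogens = 12.
Molecular formula: C13H12O

C13H12O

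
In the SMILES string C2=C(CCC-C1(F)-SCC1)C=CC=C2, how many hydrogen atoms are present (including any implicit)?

15

Hydrogens are implicit in SMILES; fill each atom to its normal valence:
  5 × C: 2 H each → 10
  5 × C (aromatic): 1 H each → 5
  1 × C: no H
  1 × C (aromatic): no H
  1 × F: no H
  1 × S: no H
  Total hydrogens = 15.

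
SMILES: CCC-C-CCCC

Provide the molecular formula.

C8H18

Heavy atoms from the SMILES: 8 C.
Implicit hydrogens by atom environment:
  6 × C: 2 H each → 12
  2 × C: 3 H each → 6
  Total hydrogens = 18.
Molecular formula: C8H18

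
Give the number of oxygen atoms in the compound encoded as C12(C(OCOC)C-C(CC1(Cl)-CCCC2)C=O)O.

The symbol for oxygen appears 4 times in the SMILES.

4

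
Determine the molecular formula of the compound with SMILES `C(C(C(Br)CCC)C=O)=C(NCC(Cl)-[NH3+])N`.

Heavy atoms from the SMILES: 1 Br, 10 C, 1 Cl, 3 N, 1 O.
Implicit hydrogens by atom environment:
  5 × C: 1 H each → 5
  3 × C: 2 H each → 6
  1 × Br: no H
  1 × C: 3 H
  1 × C: no H
  1 × Cl: no H
  1 × N (charge +1): 3 H
  1 × N: 2 H
  1 × N: 1 H
  1 × O: no H
  Total hydrogens = 20.
Net charge +1.
Molecular formula: C10H20BrClN3O+

C10H20BrClN3O+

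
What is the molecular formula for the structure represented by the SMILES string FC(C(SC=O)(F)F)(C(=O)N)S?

C4H4F3NO2S2

Heavy atoms from the SMILES: 4 C, 3 F, 1 N, 2 O, 2 S.
Implicit hydrogens by atom environment:
  3 × C: no H
  3 × F: no H
  2 × O: no H
  1 × C: 1 H
  1 × N: 2 H
  1 × S: 1 H
  1 × S: no H
  Total hydrogens = 4.
Molecular formula: C4H4F3NO2S2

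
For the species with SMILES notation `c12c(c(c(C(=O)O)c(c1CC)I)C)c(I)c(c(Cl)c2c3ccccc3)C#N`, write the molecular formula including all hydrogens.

C21H14ClI2NO2

Heavy atoms from the SMILES: 21 C, 1 Cl, 2 I, 1 N, 2 O.
Implicit hydrogens by atom environment:
  11 × C (aromatic): no H
  5 × C (aromatic): 1 H each → 5
  2 × C: 3 H each → 6
  2 × C: no H
  2 × I: no H
  1 × C: 2 H
  1 × Cl: no H
  1 × N: no H
  1 × O: 1 H
  1 × O: no H
  Total hydrogens = 14.
Molecular formula: C21H14ClI2NO2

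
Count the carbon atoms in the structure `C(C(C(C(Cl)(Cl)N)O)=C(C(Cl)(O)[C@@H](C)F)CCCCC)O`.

The symbol for carbon appears 13 times in the SMILES. (Cl is a single chlorine, not C + l.)

13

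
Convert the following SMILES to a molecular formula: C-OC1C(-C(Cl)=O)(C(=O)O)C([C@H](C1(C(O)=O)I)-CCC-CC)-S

C14H20ClIO6S

Heavy atoms from the SMILES: 14 C, 1 Cl, 1 I, 6 O, 1 S.
Implicit hydrogens by atom environment:
  5 × C: no H
  4 × C: 2 H each → 8
  4 × O: no H
  3 × C: 1 H each → 3
  2 × C: 3 H each → 6
  2 × O: 1 H each → 2
  1 × Cl: no H
  1 × I: no H
  1 × S: 1 H
  Total hydrogens = 20.
Molecular formula: C14H20ClIO6S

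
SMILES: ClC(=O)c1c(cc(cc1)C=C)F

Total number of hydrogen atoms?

6

Hydrogens are implicit in SMILES; fill each atom to its normal valence:
  3 × C (aromatic): 1 H each → 3
  3 × C (aromatic): no H
  1 × C: 2 H
  1 × C: 1 H
  1 × C: no H
  1 × Cl: no H
  1 × F: no H
  1 × O: no H
  Total hydrogens = 6.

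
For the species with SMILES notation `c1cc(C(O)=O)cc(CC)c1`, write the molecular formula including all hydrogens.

C9H10O2

Heavy atoms from the SMILES: 9 C, 2 O.
Implicit hydrogens by atom environment:
  4 × C (aromatic): 1 H each → 4
  2 × C (aromatic): no H
  1 × C: 3 H
  1 × C: 2 H
  1 × C: no H
  1 × O: 1 H
  1 × O: no H
  Total hydrogens = 10.
Molecular formula: C9H10O2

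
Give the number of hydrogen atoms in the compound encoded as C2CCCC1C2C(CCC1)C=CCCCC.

Hydrogens are implicit in SMILES; fill each atom to its normal valence:
  10 × C: 2 H each → 20
  5 × C: 1 H each → 5
  1 × C: 3 H
  Total hydrogens = 28.

28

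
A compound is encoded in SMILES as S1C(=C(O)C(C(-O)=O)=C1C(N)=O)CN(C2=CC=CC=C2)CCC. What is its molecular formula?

Heavy atoms from the SMILES: 16 C, 2 N, 4 O, 1 S.
Implicit hydrogens by atom environment:
  5 × C (aromatic): 1 H each → 5
  5 × C (aromatic): no H
  3 × C: 2 H each → 6
  2 × C: no H
  2 × O: 1 H each → 2
  2 × O: no H
  1 × C: 3 H
  1 × N: 2 H
  1 × N: no H
  1 × S (aromatic): no H
  Total hydrogens = 18.
Molecular formula: C16H18N2O4S

C16H18N2O4S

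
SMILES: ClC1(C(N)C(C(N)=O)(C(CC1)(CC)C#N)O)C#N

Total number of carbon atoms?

11

The symbol for carbon appears 11 times in the SMILES. (Cl is a single chlorine, not C + l.)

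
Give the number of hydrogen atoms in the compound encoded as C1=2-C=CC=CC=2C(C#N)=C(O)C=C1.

7

Hydrogens are implicit in SMILES; fill each atom to its normal valence:
  6 × C (aromatic): 1 H each → 6
  4 × C (aromatic): no H
  1 × C: no H
  1 × N: no H
  1 × O: 1 H
  Total hydrogens = 7.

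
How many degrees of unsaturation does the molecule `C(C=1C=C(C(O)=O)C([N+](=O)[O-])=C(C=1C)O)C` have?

Molecular formula from the SMILES: C10H11NO5.
DoU = (2C + 2 + N − H − X)/2 = (2·10 + 2 + 1 − 11 − 0)/2 = 12/2 = 6.
(Structurally: 1 ring(s) + 5 π bond(s) = 6.)

6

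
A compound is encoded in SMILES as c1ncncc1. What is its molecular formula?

C4H4N2

Heavy atoms from the SMILES: 4 C, 2 N.
Implicit hydrogens by atom environment:
  4 × C (aromatic): 1 H each → 4
  2 × N (aromatic): no H
  Total hydrogens = 4.
Molecular formula: C4H4N2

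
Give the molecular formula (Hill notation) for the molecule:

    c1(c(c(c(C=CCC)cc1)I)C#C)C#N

C13H10IN

Heavy atoms from the SMILES: 13 C, 1 I, 1 N.
Implicit hydrogens by atom environment:
  4 × C (aromatic): no H
  3 × C: 1 H each → 3
  2 × C (aromatic): 1 H each → 2
  2 × C: no H
  1 × C: 3 H
  1 × C: 2 H
  1 × I: no H
  1 × N: no H
  Total hydrogens = 10.
Molecular formula: C13H10IN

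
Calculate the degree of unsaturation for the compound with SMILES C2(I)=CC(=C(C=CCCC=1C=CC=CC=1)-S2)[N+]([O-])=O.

Molecular formula from the SMILES: C14H12INO2S.
DoU = (2C + 2 + N − H − X)/2 = (2·14 + 2 + 1 − 12 − 1)/2 = 18/2 = 9.
(Structurally: 2 ring(s) + 7 π bond(s) = 9.)

9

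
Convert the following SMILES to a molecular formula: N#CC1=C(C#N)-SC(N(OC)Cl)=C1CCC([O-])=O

Heavy atoms from the SMILES: 10 C, 1 Cl, 3 N, 3 O, 1 S.
Implicit hydrogens by atom environment:
  4 × C (aromatic): no H
  3 × C: no H
  3 × N: no H
  2 × C: 2 H each → 4
  2 × O: no H
  1 × C: 3 H
  1 × Cl: no H
  1 × O (charge -1): no H
  1 × S (aromatic): no H
  Total hydrogens = 7.
Net charge -1.
Molecular formula: C10H7ClN3O3S-

C10H7ClN3O3S-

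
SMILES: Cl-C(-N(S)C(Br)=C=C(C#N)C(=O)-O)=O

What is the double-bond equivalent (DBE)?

6

Molecular formula from the SMILES: C6H2BrClN2O3S.
DoU = (2C + 2 + N − H − X)/2 = (2·6 + 2 + 2 − 2 − 2)/2 = 12/2 = 6.
(Structurally: 0 ring(s) + 6 π bond(s) = 6.)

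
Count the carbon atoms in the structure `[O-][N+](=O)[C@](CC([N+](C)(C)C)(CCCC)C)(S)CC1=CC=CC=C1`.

The symbol for carbon appears 18 times in the SMILES.

18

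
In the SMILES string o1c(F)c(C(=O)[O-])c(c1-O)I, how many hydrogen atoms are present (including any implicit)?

Hydrogens are implicit in SMILES; fill each atom to its normal valence:
  4 × C (aromatic): no H
  1 × C: no H
  1 × F: no H
  1 × I: no H
  1 × O: 1 H
  1 × O (aromatic): no H
  1 × O: no H
  1 × O (charge -1): no H
  Total hydrogens = 1.

1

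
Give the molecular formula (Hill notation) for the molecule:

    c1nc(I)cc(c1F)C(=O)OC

Heavy atoms from the SMILES: 7 C, 1 F, 1 I, 1 N, 2 O.
Implicit hydrogens by atom environment:
  3 × C (aromatic): no H
  2 × C (aromatic): 1 H each → 2
  2 × O: no H
  1 × C: 3 H
  1 × C: no H
  1 × F: no H
  1 × I: no H
  1 × N (aromatic): no H
  Total hydrogens = 5.
Molecular formula: C7H5FINO2

C7H5FINO2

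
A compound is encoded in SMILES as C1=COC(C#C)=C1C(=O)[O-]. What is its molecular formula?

C7H3O3-

Heavy atoms from the SMILES: 7 C, 3 O.
Implicit hydrogens by atom environment:
  2 × C (aromatic): 1 H each → 2
  2 × C (aromatic): no H
  2 × C: no H
  1 × C: 1 H
  1 × O (aromatic): no H
  1 × O: no H
  1 × O (charge -1): no H
  Total hydrogens = 3.
Net charge -1.
Molecular formula: C7H3O3-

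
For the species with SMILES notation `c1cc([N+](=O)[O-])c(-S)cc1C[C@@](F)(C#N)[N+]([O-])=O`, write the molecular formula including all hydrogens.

Heavy atoms from the SMILES: 9 C, 1 F, 3 N, 4 O, 1 S.
Implicit hydrogens by atom environment:
  3 × C (aromatic): 1 H each → 3
  3 × C (aromatic): no H
  2 × C: no H
  2 × N (charge +1): no H
  2 × O: no H
  2 × O (charge -1): no H
  1 × C: 2 H
  1 × F: no H
  1 × N: no H
  1 × S: 1 H
  Total hydrogens = 6.
Molecular formula: C9H6FN3O4S

C9H6FN3O4S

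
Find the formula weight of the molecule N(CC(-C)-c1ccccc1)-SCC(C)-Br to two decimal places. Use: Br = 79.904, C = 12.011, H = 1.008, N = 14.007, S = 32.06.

288.25

Molecular formula: C12H18BrNS.
M = 1×79.904 + 12×12.011 + 18×1.008 + 1×14.007 + 1×32.06 = 288.25 g/mol.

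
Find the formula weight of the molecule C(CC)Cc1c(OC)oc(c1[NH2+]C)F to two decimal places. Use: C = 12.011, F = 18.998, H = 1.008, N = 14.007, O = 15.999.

Molecular formula: C10H17FNO2+.
M = 10×12.011 + 1×18.998 + 17×1.008 + 1×14.007 + 2×15.999 = 202.25 g/mol.

202.25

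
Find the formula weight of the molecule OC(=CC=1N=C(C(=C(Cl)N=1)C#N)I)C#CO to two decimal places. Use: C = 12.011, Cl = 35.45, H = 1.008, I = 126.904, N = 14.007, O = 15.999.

Molecular formula: C9H3ClIN3O2.
M = 9×12.011 + 1×35.45 + 3×1.008 + 1×126.904 + 3×14.007 + 2×15.999 = 347.50 g/mol.

347.50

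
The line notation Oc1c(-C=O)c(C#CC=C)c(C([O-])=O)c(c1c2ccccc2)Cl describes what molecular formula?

Heavy atoms from the SMILES: 18 C, 1 Cl, 4 O.
Implicit hydrogens by atom environment:
  7 × C (aromatic): no H
  5 × C (aromatic): 1 H each → 5
  3 × C: no H
  2 × C: 1 H each → 2
  2 × O: no H
  1 × C: 2 H
  1 × Cl: no H
  1 × O: 1 H
  1 × O (charge -1): no H
  Total hydrogens = 10.
Net charge -1.
Molecular formula: C18H10ClO4-

C18H10ClO4-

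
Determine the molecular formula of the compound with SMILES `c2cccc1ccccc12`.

Heavy atoms from the SMILES: 10 C.
Implicit hydrogens by atom environment:
  8 × C (aromatic): 1 H each → 8
  2 × C (aromatic): no H
  Total hydrogens = 8.
Molecular formula: C10H8

C10H8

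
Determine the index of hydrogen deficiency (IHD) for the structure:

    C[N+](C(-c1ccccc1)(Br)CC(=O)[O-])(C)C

Molecular formula from the SMILES: C12H16BrNO2.
DoU = (2C + 2 + N − H − X)/2 = (2·12 + 2 + 1 − 16 − 1)/2 = 10/2 = 5.
(Structurally: 1 ring(s) + 4 π bond(s) = 5.)

5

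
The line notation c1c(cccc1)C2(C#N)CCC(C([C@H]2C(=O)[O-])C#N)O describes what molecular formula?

C15H13N2O3-

Heavy atoms from the SMILES: 15 C, 2 N, 3 O.
Implicit hydrogens by atom environment:
  5 × C (aromatic): 1 H each → 5
  4 × C: no H
  3 × C: 1 H each → 3
  2 × C: 2 H each → 4
  2 × N: no H
  1 × C (aromatic): no H
  1 × O: 1 H
  1 × O: no H
  1 × O (charge -1): no H
  Total hydrogens = 13.
Net charge -1.
Molecular formula: C15H13N2O3-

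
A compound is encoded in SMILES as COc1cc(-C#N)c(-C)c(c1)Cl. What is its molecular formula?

C9H8ClNO

Heavy atoms from the SMILES: 9 C, 1 Cl, 1 N, 1 O.
Implicit hydrogens by atom environment:
  4 × C (aromatic): no H
  2 × C: 3 H each → 6
  2 × C (aromatic): 1 H each → 2
  1 × C: no H
  1 × Cl: no H
  1 × N: no H
  1 × O: no H
  Total hydrogens = 8.
Molecular formula: C9H8ClNO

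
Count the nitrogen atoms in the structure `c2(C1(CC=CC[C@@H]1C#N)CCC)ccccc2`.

1

The symbol for nitrogen appears 1 time in the SMILES.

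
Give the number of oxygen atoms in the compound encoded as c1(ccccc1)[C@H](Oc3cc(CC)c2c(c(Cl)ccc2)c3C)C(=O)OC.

3

The symbol for oxygen appears 3 times in the SMILES.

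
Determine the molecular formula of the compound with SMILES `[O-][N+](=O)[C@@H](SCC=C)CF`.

Heavy atoms from the SMILES: 5 C, 1 F, 1 N, 2 O, 1 S.
Implicit hydrogens by atom environment:
  3 × C: 2 H each → 6
  2 × C: 1 H each → 2
  1 × F: no H
  1 × N (charge +1): no H
  1 × O: no H
  1 × O (charge -1): no H
  1 × S: no H
  Total hydrogens = 8.
Molecular formula: C5H8FNO2S

C5H8FNO2S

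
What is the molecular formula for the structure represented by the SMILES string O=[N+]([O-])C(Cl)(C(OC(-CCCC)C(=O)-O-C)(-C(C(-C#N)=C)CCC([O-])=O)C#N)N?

Heavy atoms from the SMILES: 17 C, 1 Cl, 4 N, 7 O.
Implicit hydrogens by atom environment:
  7 × C: no H
  6 × C: 2 H each → 12
  5 × O: no H
  2 × C: 3 H each → 6
  2 × C: 1 H each → 2
  2 × N: no H
  2 × O (charge -1): no H
  1 × Cl: no H
  1 × N: 2 H
  1 × N (charge +1): no H
  Total hydrogens = 22.
Net charge -1.
Molecular formula: C17H22ClN4O7-

C17H22ClN4O7-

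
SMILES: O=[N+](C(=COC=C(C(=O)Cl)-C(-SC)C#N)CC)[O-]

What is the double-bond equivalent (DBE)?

Molecular formula from the SMILES: C10H11ClN2O4S.
DoU = (2C + 2 + N − H − X)/2 = (2·10 + 2 + 2 − 11 − 1)/2 = 12/2 = 6.
(Structurally: 0 ring(s) + 6 π bond(s) = 6.)

6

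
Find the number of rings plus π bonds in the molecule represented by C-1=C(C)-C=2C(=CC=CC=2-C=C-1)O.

7

Molecular formula from the SMILES: C11H10O.
DoU = (2C + 2 + N − H − X)/2 = (2·11 + 2 + 0 − 10 − 0)/2 = 14/2 = 7.
(Structurally: 2 ring(s) + 5 π bond(s) = 7.)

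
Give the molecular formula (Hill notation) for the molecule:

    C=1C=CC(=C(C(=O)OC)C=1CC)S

Heavy atoms from the SMILES: 10 C, 2 O, 1 S.
Implicit hydrogens by atom environment:
  3 × C (aromatic): 1 H each → 3
  3 × C (aromatic): no H
  2 × C: 3 H each → 6
  2 × O: no H
  1 × C: 2 H
  1 × C: no H
  1 × S: 1 H
  Total hydrogens = 12.
Molecular formula: C10H12O2S

C10H12O2S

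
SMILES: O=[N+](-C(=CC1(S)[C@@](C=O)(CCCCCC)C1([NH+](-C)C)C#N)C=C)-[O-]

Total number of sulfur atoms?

The symbol for sulfur appears 1 time in the SMILES.

1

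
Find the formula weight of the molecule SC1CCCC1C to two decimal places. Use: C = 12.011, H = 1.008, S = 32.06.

Molecular formula: C6H12S.
M = 6×12.011 + 12×1.008 + 1×32.06 = 116.22 g/mol.

116.22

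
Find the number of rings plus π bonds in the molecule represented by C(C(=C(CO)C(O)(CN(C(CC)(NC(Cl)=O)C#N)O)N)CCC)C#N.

6

Molecular formula from the SMILES: C15H24ClN5O4.
DoU = (2C + 2 + N − H − X)/2 = (2·15 + 2 + 5 − 24 − 1)/2 = 12/2 = 6.
(Structurally: 0 ring(s) + 6 π bond(s) = 6.)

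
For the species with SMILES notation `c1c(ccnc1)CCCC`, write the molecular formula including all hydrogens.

C9H13N

Heavy atoms from the SMILES: 9 C, 1 N.
Implicit hydrogens by atom environment:
  4 × C (aromatic): 1 H each → 4
  3 × C: 2 H each → 6
  1 × C: 3 H
  1 × C (aromatic): no H
  1 × N (aromatic): no H
  Total hydrogens = 13.
Molecular formula: C9H13N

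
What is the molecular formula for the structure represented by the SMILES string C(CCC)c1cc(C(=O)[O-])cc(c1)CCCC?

C15H21O2-

Heavy atoms from the SMILES: 15 C, 2 O.
Implicit hydrogens by atom environment:
  6 × C: 2 H each → 12
  3 × C (aromatic): 1 H each → 3
  3 × C (aromatic): no H
  2 × C: 3 H each → 6
  1 × C: no H
  1 × O: no H
  1 × O (charge -1): no H
  Total hydrogens = 21.
Net charge -1.
Molecular formula: C15H21O2-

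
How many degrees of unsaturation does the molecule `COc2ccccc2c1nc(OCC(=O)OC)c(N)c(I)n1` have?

9

Molecular formula from the SMILES: C14H14IN3O4.
DoU = (2C + 2 + N − H − X)/2 = (2·14 + 2 + 3 − 14 − 1)/2 = 18/2 = 9.
(Structurally: 2 ring(s) + 7 π bond(s) = 9.)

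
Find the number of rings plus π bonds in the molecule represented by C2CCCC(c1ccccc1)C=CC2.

Molecular formula from the SMILES: C14H18.
DoU = (2C + 2 + N − H − X)/2 = (2·14 + 2 + 0 − 18 − 0)/2 = 12/2 = 6.
(Structurally: 2 ring(s) + 4 π bond(s) = 6.)

6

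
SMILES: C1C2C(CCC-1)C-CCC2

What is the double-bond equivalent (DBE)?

2

Molecular formula from the SMILES: C10H18.
DoU = (2C + 2 + N − H − X)/2 = (2·10 + 2 + 0 − 18 − 0)/2 = 4/2 = 2.
(Structurally: 2 ring(s) + 0 π bond(s) = 2.)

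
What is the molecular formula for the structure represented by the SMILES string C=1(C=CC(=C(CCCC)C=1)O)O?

C10H14O2

Heavy atoms from the SMILES: 10 C, 2 O.
Implicit hydrogens by atom environment:
  3 × C: 2 H each → 6
  3 × C (aromatic): 1 H each → 3
  3 × C (aromatic): no H
  2 × O: 1 H each → 2
  1 × C: 3 H
  Total hydrogens = 14.
Molecular formula: C10H14O2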